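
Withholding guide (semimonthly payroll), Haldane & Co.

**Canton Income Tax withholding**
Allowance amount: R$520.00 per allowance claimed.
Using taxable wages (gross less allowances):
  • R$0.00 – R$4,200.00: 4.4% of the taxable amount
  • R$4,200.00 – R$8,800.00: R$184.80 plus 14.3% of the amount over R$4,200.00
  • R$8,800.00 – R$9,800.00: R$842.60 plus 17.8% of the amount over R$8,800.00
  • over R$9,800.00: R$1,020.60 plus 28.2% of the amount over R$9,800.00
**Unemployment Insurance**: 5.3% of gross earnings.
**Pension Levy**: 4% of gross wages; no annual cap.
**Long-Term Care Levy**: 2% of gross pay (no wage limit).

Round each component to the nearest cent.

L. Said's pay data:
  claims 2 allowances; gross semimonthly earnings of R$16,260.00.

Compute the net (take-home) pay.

Canton Income Tax: taxable = R$16,260.00 − 2×R$520.00 = R$15,220.00
  R$1,020.60 + 28.2% × (R$15,220.00 − R$9,800.00) = R$1,020.60 + 28.2% × R$5,420.00 = R$2,549.04
Unemployment Insurance: 5.3% × R$16,260.00 = R$861.78
Pension Levy: 4% × R$16,260.00 = R$650.40
Long-Term Care Levy: 2% × R$16,260.00 = R$325.20
Total withheld: R$2,549.04 + R$861.78 + R$650.40 + R$325.20 = R$4,386.42
Net pay: R$16,260.00 − R$4,386.42 = R$11,873.58

R$11,873.58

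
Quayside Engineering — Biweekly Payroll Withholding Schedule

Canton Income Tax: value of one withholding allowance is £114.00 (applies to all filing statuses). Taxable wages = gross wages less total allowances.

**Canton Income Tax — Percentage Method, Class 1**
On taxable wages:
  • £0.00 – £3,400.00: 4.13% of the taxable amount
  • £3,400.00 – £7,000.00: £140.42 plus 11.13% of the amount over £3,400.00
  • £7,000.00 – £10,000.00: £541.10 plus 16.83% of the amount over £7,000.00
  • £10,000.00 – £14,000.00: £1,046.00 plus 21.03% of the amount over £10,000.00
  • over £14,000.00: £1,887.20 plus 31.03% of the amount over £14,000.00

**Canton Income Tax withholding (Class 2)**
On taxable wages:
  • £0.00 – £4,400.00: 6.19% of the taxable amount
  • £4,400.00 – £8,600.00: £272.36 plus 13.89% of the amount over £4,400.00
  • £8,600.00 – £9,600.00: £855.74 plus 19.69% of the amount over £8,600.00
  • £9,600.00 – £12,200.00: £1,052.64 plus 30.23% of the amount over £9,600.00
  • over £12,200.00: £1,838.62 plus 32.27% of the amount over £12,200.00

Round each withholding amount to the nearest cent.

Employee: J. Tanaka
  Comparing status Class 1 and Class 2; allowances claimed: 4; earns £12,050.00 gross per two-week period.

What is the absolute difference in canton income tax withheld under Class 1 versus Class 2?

Canton Income Tax (Class 1): taxable = £12,050.00 − 4×£114.00 = £11,594.00
  £1,046.00 + 21.03% × (£11,594.00 − £10,000.00) = £1,046.00 + 21.03% × £1,594.00 = £1,381.22
Canton Income Tax (Class 2): taxable = £12,050.00 − 4×£114.00 = £11,594.00
  £1,052.64 + 30.23% × (£11,594.00 − £9,600.00) = £1,052.64 + 30.23% × £1,994.00 = £1,655.43
Difference: |£1,381.22 − £1,655.43| = £274.21 (higher under Class 2)

£274.21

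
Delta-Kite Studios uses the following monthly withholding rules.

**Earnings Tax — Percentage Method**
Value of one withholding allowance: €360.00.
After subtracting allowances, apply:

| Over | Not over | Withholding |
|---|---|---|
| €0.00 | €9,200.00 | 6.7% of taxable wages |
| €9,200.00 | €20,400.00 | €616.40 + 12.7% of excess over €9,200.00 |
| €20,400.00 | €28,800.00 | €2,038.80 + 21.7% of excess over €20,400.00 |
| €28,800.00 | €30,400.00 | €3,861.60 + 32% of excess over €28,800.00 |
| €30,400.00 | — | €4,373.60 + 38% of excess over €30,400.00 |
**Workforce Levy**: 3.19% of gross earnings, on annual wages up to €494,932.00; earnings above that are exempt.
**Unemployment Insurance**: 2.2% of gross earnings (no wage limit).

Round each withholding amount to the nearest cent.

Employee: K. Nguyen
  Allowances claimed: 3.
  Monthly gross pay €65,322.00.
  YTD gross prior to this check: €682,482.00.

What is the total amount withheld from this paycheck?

€18,670.64

Earnings Tax: taxable = €65,322.00 − 3×€360.00 = €64,242.00
  €4,373.60 + 38% × (€64,242.00 − €30,400.00) = €4,373.60 + 38% × €33,842.00 = €17,233.56
Workforce Levy: YTD €682,482.00 ≥ cap €494,932.00 → €0.00
Unemployment Insurance: 2.2% × €65,322.00 = €1,437.08
Total: €17,233.56 + €0.00 + €1,437.08 = €18,670.64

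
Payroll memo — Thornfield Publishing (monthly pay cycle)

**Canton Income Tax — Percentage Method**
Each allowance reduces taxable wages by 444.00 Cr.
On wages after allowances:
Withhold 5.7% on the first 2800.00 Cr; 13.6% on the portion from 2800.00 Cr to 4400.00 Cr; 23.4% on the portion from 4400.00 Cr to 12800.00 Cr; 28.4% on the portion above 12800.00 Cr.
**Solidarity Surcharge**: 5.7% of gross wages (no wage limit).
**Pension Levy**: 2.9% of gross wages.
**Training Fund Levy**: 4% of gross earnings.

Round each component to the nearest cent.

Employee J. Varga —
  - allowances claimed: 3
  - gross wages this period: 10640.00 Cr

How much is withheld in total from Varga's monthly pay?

2866.31 Cr

Canton Income Tax: taxable = 10640.00 Cr − 3×444.00 Cr = 9308.00 Cr
  377.20 Cr + 23.4% × (9308.00 Cr − 4400.00 Cr) = 377.20 Cr + 23.4% × 4908.00 Cr = 1525.67 Cr
Solidarity Surcharge: 5.7% × 10640.00 Cr = 606.48 Cr
Pension Levy: 2.9% × 10640.00 Cr = 308.56 Cr
Training Fund Levy: 4% × 10640.00 Cr = 425.60 Cr
Total: 1525.67 Cr + 606.48 Cr + 308.56 Cr + 425.60 Cr = 2866.31 Cr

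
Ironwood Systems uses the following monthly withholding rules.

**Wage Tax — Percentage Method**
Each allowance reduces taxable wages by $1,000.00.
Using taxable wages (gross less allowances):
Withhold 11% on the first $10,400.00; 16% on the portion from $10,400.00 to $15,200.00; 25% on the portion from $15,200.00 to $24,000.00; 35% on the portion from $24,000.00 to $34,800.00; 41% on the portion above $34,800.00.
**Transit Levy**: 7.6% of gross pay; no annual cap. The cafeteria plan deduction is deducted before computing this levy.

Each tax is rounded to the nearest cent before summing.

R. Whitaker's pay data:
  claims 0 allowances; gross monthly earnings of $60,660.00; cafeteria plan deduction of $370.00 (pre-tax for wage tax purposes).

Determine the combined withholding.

$22,924.94

Wage Tax: taxable = $60,660.00 − $370.00 = $60,290.00
  $7,892.00 + 41% × ($60,290.00 − $34,800.00) = $7,892.00 + 41% × $25,490.00 = $18,342.90
Transit Levy: 7.6% × $60,290.00 = $4,582.04
Total: $18,342.90 + $4,582.04 = $22,924.94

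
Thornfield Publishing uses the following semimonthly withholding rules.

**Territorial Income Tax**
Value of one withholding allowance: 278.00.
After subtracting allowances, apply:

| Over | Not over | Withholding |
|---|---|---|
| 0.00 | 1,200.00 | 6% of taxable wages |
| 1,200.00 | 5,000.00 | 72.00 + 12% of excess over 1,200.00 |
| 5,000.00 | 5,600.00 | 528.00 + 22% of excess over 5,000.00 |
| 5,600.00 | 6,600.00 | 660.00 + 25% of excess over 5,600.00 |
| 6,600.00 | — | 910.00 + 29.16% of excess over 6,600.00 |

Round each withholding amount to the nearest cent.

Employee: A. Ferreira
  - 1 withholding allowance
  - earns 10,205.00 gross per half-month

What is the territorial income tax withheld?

1,880.15

Territorial Income Tax: taxable = 10,205.00 − 1×278.00 = 9,927.00
  910.00 + 29.16% × (9,927.00 − 6,600.00) = 910.00 + 29.16% × 3,327.00 = 1,880.15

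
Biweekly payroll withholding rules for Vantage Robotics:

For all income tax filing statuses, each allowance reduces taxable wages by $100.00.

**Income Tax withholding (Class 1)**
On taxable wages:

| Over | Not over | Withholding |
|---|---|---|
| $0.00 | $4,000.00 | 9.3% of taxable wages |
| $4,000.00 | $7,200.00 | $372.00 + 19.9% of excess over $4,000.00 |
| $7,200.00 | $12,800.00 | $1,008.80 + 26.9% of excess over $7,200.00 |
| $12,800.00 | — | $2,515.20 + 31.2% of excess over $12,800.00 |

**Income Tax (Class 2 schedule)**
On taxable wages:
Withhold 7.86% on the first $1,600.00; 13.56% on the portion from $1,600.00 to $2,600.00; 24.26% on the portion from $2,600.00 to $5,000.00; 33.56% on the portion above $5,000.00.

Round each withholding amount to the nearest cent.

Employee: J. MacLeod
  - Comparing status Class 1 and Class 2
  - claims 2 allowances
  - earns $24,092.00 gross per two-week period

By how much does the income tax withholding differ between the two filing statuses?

Income Tax (Class 1): taxable = $24,092.00 − 2×$100.00 = $23,892.00
  $2,515.20 + 31.2% × ($23,892.00 − $12,800.00) = $2,515.20 + 31.2% × $11,092.00 = $5,975.90
Income Tax (Class 2): taxable = $24,092.00 − 2×$100.00 = $23,892.00
  $843.60 + 33.56% × ($23,892.00 − $5,000.00) = $843.60 + 33.56% × $18,892.00 = $7,183.76
Difference: |$5,975.90 − $7,183.76| = $1,207.86 (higher under Class 2)

$1,207.86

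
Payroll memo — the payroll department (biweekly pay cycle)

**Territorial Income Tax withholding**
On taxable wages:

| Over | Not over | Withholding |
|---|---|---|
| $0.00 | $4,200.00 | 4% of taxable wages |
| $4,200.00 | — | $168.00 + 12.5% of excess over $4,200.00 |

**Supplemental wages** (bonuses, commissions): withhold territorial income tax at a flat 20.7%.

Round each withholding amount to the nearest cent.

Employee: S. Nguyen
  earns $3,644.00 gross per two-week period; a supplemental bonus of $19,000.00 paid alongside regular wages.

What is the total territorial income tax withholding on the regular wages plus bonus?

$4,078.76

Territorial Income Tax: taxable = $3,644.00
  4% × $3,644.00 = $145.76
Supplemental (20.7% flat on bonus): 20.7% × $19,000.00 = $3,933.00
Total territorial income tax: $145.76 + $3,933.00 = $4,078.76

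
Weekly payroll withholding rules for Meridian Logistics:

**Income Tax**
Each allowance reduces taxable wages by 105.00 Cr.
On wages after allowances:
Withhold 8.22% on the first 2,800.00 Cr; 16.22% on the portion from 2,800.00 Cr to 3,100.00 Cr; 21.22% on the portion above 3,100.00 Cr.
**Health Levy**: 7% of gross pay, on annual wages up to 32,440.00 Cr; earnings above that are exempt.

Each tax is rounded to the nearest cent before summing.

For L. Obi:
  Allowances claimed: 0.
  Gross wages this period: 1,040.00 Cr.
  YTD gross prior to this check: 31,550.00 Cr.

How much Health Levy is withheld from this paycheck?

Health Levy: cap 32,440.00 Cr − YTD 31,550.00 Cr = 890.00 Cr subject; 7% × 890.00 Cr = 62.30 Cr

62.30 Cr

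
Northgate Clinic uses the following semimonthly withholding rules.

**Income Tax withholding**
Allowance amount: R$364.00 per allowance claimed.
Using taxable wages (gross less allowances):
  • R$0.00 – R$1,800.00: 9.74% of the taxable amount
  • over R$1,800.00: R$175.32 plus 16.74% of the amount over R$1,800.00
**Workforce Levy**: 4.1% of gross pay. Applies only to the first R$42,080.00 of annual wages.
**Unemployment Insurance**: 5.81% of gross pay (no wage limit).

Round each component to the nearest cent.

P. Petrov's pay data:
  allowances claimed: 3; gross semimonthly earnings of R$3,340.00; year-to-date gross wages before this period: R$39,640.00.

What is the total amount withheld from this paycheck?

R$544.41

Income Tax: taxable = R$3,340.00 − 3×R$364.00 = R$2,248.00
  R$175.32 + 16.74% × (R$2,248.00 − R$1,800.00) = R$175.32 + 16.74% × R$448.00 = R$250.32
Workforce Levy: cap R$42,080.00 − YTD R$39,640.00 = R$2,440.00 subject; 4.1% × R$2,440.00 = R$100.04
Unemployment Insurance: 5.81% × R$3,340.00 = R$194.05
Total: R$250.32 + R$100.04 + R$194.05 = R$544.41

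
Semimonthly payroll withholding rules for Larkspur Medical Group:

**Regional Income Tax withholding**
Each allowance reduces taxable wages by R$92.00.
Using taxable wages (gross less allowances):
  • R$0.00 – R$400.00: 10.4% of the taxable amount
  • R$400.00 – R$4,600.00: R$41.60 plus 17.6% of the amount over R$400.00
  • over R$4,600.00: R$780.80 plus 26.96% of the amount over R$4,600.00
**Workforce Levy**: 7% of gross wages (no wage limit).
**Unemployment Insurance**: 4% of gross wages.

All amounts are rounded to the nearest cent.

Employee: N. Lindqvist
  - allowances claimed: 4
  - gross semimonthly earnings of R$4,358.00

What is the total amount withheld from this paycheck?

Regional Income Tax: taxable = R$4,358.00 − 4×R$92.00 = R$3,990.00
  R$41.60 + 17.6% × (R$3,990.00 − R$400.00) = R$41.60 + 17.6% × R$3,590.00 = R$673.44
Workforce Levy: 7% × R$4,358.00 = R$305.06
Unemployment Insurance: 4% × R$4,358.00 = R$174.32
Total: R$673.44 + R$305.06 + R$174.32 = R$1,152.82

R$1,152.82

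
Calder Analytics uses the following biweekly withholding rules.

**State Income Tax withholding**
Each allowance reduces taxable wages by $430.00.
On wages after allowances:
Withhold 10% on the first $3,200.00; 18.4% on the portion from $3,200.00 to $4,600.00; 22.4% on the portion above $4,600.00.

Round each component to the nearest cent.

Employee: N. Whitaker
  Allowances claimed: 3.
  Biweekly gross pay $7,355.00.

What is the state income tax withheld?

State Income Tax: taxable = $7,355.00 − 3×$430.00 = $6,065.00
  $577.60 + 22.4% × ($6,065.00 − $4,600.00) = $577.60 + 22.4% × $1,465.00 = $905.76

$905.76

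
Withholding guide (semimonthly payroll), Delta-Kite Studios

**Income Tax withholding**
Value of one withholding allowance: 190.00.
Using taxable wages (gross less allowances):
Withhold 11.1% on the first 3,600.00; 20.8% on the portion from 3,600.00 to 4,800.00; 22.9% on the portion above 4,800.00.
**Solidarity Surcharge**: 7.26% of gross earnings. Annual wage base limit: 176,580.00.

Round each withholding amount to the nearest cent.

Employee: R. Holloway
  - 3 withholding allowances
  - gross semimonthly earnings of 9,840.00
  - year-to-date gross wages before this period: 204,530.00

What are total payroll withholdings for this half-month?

Income Tax: taxable = 9,840.00 − 3×190.00 = 9,270.00
  649.20 + 22.9% × (9,270.00 − 4,800.00) = 649.20 + 22.9% × 4,470.00 = 1,672.83
Solidarity Surcharge: YTD 204,530.00 ≥ cap 176,580.00 → 0.00
Total: 1,672.83 + 0.00 = 1,672.83

1,672.83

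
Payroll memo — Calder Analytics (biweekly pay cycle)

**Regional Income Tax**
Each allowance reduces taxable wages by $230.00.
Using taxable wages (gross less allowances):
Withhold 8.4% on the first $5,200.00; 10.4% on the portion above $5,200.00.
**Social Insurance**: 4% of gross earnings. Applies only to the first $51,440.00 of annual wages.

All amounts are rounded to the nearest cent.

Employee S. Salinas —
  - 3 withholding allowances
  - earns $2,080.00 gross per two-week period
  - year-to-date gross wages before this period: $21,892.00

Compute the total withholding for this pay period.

$199.96

Regional Income Tax: taxable = $2,080.00 − 3×$230.00 = $1,390.00
  8.4% × $1,390.00 = $116.76
Social Insurance: 4% × $2,080.00 = $83.20
Total: $116.76 + $83.20 = $199.96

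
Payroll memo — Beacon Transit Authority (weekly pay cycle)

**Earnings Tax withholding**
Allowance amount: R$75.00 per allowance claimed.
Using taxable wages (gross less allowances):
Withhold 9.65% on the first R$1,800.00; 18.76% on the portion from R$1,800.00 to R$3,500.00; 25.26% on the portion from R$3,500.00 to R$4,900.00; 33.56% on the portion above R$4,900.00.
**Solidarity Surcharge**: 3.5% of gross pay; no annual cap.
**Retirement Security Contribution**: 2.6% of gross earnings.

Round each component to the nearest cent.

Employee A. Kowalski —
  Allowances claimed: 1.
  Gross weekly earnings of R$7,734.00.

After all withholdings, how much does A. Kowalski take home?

R$5,490.05

Earnings Tax: taxable = R$7,734.00 − 1×R$75.00 = R$7,659.00
  R$846.26 + 33.56% × (R$7,659.00 − R$4,900.00) = R$846.26 + 33.56% × R$2,759.00 = R$1,772.18
Solidarity Surcharge: 3.5% × R$7,734.00 = R$270.69
Retirement Security Contribution: 2.6% × R$7,734.00 = R$201.08
Total withheld: R$1,772.18 + R$270.69 + R$201.08 = R$2,243.95
Net pay: R$7,734.00 − R$2,243.95 = R$5,490.05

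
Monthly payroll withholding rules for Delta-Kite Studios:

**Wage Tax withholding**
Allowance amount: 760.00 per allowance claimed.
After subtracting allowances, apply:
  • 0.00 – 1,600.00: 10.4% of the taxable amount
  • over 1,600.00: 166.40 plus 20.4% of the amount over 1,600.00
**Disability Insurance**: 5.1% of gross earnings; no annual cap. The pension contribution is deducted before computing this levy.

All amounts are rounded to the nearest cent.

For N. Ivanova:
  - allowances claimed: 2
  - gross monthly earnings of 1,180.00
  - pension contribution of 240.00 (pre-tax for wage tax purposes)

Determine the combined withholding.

Wage Tax: taxable = 1,180.00 − 240.00 − 2×760.00 = -580.00
  Taxable ≤ 0 → 0.00
Disability Insurance: 5.1% × 940.00 = 47.94
Total: 0.00 + 47.94 = 47.94

47.94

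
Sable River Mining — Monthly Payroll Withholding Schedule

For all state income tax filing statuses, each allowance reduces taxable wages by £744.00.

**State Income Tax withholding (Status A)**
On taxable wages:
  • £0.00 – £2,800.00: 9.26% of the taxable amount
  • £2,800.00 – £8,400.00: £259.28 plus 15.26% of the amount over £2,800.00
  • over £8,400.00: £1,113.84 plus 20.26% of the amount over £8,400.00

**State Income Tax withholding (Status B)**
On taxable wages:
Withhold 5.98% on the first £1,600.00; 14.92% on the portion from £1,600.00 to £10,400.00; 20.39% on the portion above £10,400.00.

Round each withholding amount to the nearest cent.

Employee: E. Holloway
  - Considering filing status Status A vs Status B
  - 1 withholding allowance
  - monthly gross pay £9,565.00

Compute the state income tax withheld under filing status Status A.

£1,199.13

State Income Tax (Status A): taxable = £9,565.00 − 1×£744.00 = £8,821.00
  £1,113.84 + 20.26% × (£8,821.00 − £8,400.00) = £1,113.84 + 20.26% × £421.00 = £1,199.13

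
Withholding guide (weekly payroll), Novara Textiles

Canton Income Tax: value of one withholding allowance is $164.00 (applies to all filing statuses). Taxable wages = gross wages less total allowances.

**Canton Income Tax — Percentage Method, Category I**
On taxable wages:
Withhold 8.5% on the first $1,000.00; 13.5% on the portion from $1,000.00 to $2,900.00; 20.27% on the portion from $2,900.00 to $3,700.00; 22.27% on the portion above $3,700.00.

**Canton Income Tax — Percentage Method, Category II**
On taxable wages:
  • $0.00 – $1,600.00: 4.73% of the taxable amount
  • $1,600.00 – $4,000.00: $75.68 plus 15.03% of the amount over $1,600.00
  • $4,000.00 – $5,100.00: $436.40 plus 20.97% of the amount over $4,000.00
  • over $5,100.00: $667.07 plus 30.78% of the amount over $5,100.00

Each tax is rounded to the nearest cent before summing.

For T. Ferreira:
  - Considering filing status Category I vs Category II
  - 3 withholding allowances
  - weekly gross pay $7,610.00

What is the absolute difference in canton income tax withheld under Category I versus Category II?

$23.36

Canton Income Tax (Category I): taxable = $7,610.00 − 3×$164.00 = $7,118.00
  $503.66 + 22.27% × ($7,118.00 − $3,700.00) = $503.66 + 22.27% × $3,418.00 = $1,264.85
Canton Income Tax (Category II): taxable = $7,610.00 − 3×$164.00 = $7,118.00
  $667.07 + 30.78% × ($7,118.00 − $5,100.00) = $667.07 + 30.78% × $2,018.00 = $1,288.21
Difference: |$1,264.85 − $1,288.21| = $23.36 (higher under Category II)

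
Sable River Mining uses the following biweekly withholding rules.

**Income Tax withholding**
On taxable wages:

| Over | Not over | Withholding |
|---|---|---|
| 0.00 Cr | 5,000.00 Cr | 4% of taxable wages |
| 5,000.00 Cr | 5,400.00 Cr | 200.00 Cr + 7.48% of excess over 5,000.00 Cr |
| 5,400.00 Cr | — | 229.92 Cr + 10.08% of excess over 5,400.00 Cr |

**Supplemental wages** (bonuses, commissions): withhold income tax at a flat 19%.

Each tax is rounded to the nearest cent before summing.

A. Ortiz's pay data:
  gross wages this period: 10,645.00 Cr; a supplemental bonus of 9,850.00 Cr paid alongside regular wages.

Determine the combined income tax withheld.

Income Tax: taxable = 10,645.00 Cr
  229.92 Cr + 10.08% × (10,645.00 Cr − 5,400.00 Cr) = 229.92 Cr + 10.08% × 5,245.00 Cr = 758.62 Cr
Supplemental (19% flat on bonus): 19% × 9,850.00 Cr = 1,871.50 Cr
Total income tax: 758.62 Cr + 1,871.50 Cr = 2,630.12 Cr

2,630.12 Cr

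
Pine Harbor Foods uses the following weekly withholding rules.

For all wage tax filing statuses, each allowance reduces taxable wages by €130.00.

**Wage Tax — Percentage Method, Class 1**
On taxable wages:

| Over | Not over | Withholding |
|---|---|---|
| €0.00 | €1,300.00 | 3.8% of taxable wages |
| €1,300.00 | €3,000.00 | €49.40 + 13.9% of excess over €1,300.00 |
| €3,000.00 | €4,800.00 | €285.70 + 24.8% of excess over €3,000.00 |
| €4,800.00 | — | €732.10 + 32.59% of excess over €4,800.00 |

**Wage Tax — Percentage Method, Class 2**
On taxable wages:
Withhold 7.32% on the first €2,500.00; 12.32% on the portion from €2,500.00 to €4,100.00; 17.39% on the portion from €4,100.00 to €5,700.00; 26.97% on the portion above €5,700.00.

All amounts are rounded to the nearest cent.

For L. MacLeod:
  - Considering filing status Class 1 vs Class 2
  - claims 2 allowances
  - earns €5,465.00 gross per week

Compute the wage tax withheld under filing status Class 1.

Wage Tax (Class 1): taxable = €5,465.00 − 2×€130.00 = €5,205.00
  €732.10 + 32.59% × (€5,205.00 − €4,800.00) = €732.10 + 32.59% × €405.00 = €864.09

€864.09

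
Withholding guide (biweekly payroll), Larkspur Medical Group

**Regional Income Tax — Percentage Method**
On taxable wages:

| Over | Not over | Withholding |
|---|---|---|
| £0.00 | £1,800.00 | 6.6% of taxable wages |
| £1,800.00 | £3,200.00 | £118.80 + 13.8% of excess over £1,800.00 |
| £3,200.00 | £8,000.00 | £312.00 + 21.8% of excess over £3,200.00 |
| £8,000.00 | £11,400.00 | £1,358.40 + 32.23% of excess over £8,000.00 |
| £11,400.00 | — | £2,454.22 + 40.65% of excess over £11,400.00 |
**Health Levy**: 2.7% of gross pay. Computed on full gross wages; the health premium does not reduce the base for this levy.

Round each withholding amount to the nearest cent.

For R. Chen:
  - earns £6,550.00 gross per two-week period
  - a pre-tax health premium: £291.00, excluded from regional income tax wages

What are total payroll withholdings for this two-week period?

£1,155.71

Regional Income Tax: taxable = £6,550.00 − £291.00 = £6,259.00
  £312.00 + 21.8% × (£6,259.00 − £3,200.00) = £312.00 + 21.8% × £3,059.00 = £978.86
Health Levy: 2.7% × £6,550.00 = £176.85
Total: £978.86 + £176.85 = £1,155.71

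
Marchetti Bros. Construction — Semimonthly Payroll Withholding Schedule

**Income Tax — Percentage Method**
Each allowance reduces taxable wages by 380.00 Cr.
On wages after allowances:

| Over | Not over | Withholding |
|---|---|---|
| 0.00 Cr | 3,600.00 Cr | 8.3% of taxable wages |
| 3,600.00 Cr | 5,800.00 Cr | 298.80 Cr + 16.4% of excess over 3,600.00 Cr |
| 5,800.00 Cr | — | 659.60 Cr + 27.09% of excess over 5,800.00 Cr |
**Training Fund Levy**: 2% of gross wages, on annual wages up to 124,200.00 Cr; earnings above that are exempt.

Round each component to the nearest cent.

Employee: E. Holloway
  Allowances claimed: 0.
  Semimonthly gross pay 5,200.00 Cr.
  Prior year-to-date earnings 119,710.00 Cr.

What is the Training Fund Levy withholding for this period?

Training Fund Levy: cap 124,200.00 Cr − YTD 119,710.00 Cr = 4,490.00 Cr subject; 2% × 4,490.00 Cr = 89.80 Cr

89.80 Cr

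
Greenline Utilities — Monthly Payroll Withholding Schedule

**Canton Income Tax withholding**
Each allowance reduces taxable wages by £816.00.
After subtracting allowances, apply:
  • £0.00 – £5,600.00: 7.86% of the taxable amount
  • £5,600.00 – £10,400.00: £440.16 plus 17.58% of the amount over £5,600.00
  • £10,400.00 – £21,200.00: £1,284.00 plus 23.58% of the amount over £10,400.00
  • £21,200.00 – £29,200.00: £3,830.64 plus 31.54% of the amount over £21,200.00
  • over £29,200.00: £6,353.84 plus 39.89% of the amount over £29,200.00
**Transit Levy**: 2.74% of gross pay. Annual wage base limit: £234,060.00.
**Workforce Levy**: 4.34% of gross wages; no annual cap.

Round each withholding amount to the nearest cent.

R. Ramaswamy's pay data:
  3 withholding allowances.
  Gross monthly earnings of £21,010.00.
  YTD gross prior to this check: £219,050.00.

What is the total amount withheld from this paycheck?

£4,531.70

Canton Income Tax: taxable = £21,010.00 − 3×£816.00 = £18,562.00
  £1,284.00 + 23.58% × (£18,562.00 − £10,400.00) = £1,284.00 + 23.58% × £8,162.00 = £3,208.60
Transit Levy: cap £234,060.00 − YTD £219,050.00 = £15,010.00 subject; 2.74% × £15,010.00 = £411.27
Workforce Levy: 4.34% × £21,010.00 = £911.83
Total: £3,208.60 + £411.27 + £911.83 = £4,531.70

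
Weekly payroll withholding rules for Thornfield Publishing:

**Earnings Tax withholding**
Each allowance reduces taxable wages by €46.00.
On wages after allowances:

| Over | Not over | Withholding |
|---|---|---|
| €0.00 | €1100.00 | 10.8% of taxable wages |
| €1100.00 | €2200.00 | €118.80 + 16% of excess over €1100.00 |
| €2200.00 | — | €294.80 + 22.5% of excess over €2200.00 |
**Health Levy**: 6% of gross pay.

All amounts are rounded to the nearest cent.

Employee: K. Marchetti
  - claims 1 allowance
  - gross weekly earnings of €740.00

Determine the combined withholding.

€119.35

Earnings Tax: taxable = €740.00 − 1×€46.00 = €694.00
  10.8% × €694.00 = €74.95
Health Levy: 6% × €740.00 = €44.40
Total: €74.95 + €44.40 = €119.35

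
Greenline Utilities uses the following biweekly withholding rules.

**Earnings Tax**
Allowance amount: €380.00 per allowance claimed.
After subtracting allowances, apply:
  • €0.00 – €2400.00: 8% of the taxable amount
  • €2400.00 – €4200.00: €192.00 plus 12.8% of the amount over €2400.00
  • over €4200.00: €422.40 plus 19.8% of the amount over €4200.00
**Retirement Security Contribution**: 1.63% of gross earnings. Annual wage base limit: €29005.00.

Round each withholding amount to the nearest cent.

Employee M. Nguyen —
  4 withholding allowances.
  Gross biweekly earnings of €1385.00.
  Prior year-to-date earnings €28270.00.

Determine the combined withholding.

€11.98

Earnings Tax: taxable = €1385.00 − 4×€380.00 = €-135.00
  Taxable ≤ 0 → €0.00
Retirement Security Contribution: cap €29005.00 − YTD €28270.00 = €735.00 subject; 1.63% × €735.00 = €11.98
Total: €0.00 + €11.98 = €11.98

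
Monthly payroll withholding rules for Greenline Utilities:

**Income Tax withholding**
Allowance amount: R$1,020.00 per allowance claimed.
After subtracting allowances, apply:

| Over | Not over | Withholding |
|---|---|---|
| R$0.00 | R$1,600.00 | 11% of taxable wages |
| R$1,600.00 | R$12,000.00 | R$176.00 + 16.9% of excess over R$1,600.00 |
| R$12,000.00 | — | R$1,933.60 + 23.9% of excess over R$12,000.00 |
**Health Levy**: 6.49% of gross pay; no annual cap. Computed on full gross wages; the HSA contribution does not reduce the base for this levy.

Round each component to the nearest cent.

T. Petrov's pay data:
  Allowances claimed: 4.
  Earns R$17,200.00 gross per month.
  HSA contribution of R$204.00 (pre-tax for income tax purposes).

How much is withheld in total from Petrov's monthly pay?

Income Tax: taxable = R$17,200.00 − R$204.00 − 4×R$1,020.00 = R$12,916.00
  R$1,933.60 + 23.9% × (R$12,916.00 − R$12,000.00) = R$1,933.60 + 23.9% × R$916.00 = R$2,152.52
Health Levy: 6.49% × R$17,200.00 = R$1,116.28
Total: R$2,152.52 + R$1,116.28 = R$3,268.80

R$3,268.80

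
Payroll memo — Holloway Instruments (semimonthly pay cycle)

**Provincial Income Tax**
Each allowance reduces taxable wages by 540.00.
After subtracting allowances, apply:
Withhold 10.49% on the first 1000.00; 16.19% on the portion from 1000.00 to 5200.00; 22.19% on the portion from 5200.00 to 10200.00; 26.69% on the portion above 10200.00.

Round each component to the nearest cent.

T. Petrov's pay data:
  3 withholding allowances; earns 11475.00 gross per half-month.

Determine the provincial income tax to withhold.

1817.82

Provincial Income Tax: taxable = 11475.00 − 3×540.00 = 9855.00
  784.88 + 22.19% × (9855.00 − 5200.00) = 784.88 + 22.19% × 4655.00 = 1817.82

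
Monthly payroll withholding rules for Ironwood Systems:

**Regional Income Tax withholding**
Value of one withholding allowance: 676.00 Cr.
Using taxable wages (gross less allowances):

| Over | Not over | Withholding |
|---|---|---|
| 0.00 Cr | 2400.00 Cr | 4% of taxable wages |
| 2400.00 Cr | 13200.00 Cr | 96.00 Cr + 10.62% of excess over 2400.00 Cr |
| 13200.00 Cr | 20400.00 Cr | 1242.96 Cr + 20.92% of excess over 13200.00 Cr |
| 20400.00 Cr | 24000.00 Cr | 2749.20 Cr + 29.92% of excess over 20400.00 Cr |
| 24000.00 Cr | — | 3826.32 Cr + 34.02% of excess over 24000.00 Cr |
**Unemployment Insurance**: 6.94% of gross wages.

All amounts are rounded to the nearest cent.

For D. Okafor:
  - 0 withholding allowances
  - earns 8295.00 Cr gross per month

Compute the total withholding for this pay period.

1297.72 Cr

Regional Income Tax: taxable = 8295.00 Cr
  96.00 Cr + 10.62% × (8295.00 Cr − 2400.00 Cr) = 96.00 Cr + 10.62% × 5895.00 Cr = 722.05 Cr
Unemployment Insurance: 6.94% × 8295.00 Cr = 575.67 Cr
Total: 722.05 Cr + 575.67 Cr = 1297.72 Cr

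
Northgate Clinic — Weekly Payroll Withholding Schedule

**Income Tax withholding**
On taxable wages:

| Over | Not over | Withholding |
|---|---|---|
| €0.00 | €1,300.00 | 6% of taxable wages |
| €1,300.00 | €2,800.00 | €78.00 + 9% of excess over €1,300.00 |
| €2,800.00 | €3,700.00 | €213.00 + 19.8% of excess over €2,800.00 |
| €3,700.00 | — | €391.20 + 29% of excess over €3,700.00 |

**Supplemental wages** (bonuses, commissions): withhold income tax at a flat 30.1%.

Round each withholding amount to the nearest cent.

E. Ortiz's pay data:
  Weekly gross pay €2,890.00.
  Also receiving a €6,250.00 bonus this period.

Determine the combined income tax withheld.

Income Tax: taxable = €2,890.00
  €213.00 + 19.8% × (€2,890.00 − €2,800.00) = €213.00 + 19.8% × €90.00 = €230.82
Supplemental (30.1% flat on bonus): 30.1% × €6,250.00 = €1,881.25
Total income tax: €230.82 + €1,881.25 = €2,112.07

€2,112.07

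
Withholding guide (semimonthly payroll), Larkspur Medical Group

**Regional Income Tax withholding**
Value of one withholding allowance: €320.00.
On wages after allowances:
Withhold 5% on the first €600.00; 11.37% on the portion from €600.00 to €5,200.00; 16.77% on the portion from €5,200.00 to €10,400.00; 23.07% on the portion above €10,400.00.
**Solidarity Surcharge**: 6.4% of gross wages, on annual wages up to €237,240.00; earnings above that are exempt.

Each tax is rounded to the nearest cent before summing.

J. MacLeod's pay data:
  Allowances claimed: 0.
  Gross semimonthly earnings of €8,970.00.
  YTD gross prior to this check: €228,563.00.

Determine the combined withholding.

€1,740.58

Regional Income Tax: taxable = €8,970.00
  €553.02 + 16.77% × (€8,970.00 − €5,200.00) = €553.02 + 16.77% × €3,770.00 = €1,185.25
Solidarity Surcharge: cap €237,240.00 − YTD €228,563.00 = €8,677.00 subject; 6.4% × €8,677.00 = €555.33
Total: €1,185.25 + €555.33 = €1,740.58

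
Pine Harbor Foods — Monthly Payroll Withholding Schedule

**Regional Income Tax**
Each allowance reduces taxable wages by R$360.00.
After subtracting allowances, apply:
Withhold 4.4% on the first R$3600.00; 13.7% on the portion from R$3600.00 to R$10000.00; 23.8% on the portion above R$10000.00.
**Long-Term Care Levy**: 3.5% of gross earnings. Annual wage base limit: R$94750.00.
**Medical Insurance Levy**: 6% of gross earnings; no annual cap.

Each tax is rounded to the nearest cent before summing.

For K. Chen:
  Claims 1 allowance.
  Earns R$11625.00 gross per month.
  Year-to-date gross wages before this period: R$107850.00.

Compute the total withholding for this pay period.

Regional Income Tax: taxable = R$11625.00 − 1×R$360.00 = R$11265.00
  R$1035.20 + 23.8% × (R$11265.00 − R$10000.00) = R$1035.20 + 23.8% × R$1265.00 = R$1336.27
Long-Term Care Levy: YTD R$107850.00 ≥ cap R$94750.00 → R$0.00
Medical Insurance Levy: 6% × R$11625.00 = R$697.50
Total: R$1336.27 + R$0.00 + R$697.50 = R$2033.77

R$2033.77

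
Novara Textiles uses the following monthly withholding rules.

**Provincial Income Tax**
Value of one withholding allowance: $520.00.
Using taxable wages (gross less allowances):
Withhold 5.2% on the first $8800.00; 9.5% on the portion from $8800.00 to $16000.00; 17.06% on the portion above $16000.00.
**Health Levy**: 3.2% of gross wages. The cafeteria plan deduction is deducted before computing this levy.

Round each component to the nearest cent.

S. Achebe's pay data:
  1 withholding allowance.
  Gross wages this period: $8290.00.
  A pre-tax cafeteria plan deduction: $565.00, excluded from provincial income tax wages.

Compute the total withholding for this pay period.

Provincial Income Tax: taxable = $8290.00 − $565.00 − 1×$520.00 = $7205.00
  5.2% × $7205.00 = $374.66
Health Levy: 3.2% × $7725.00 = $247.20
Total: $374.66 + $247.20 = $621.86

$621.86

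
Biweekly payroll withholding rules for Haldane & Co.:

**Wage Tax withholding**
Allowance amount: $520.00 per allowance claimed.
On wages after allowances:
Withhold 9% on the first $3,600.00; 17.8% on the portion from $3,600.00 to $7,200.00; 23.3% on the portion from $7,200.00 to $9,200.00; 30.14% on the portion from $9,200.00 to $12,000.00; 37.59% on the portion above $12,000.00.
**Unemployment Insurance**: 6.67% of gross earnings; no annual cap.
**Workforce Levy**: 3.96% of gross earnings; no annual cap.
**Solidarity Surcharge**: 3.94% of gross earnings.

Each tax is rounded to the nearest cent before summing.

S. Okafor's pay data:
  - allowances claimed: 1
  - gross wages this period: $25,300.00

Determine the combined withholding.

Wage Tax: taxable = $25,300.00 − 1×$520.00 = $24,780.00
  $2,274.72 + 37.59% × ($24,780.00 − $12,000.00) = $2,274.72 + 37.59% × $12,780.00 = $7,078.72
Unemployment Insurance: 6.67% × $25,300.00 = $1,687.51
Workforce Levy: 3.96% × $25,300.00 = $1,001.88
Solidarity Surcharge: 3.94% × $25,300.00 = $996.82
Total: $7,078.72 + $1,687.51 + $1,001.88 + $996.82 = $10,764.93

$10,764.93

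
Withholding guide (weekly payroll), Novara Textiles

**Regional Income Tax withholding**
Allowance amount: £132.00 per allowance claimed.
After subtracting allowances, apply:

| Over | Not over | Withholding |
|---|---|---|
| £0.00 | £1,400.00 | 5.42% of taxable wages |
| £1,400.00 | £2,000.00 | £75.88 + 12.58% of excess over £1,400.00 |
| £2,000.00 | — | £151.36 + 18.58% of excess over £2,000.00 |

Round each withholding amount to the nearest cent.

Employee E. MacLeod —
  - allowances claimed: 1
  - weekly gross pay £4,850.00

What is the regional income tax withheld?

£656.36

Regional Income Tax: taxable = £4,850.00 − 1×£132.00 = £4,718.00
  £151.36 + 18.58% × (£4,718.00 − £2,000.00) = £151.36 + 18.58% × £2,718.00 = £656.36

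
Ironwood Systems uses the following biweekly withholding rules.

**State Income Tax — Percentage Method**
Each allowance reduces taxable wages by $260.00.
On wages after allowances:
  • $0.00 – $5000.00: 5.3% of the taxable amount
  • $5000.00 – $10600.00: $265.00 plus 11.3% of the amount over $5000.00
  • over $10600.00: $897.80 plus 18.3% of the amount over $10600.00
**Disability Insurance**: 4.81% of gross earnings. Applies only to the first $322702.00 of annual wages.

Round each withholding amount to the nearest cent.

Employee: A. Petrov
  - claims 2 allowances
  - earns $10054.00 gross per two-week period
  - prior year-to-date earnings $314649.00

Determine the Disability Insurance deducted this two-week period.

$387.35

Disability Insurance: cap $322702.00 − YTD $314649.00 = $8053.00 subject; 4.81% × $8053.00 = $387.35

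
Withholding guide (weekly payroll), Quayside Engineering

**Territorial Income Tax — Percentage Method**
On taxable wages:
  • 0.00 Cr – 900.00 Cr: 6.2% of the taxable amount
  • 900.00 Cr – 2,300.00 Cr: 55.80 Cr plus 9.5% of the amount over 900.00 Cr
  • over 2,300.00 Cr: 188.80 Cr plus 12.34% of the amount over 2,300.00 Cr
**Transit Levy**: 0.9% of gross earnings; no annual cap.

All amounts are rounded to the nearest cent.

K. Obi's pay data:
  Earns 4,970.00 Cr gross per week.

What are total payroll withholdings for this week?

563.01 Cr

Territorial Income Tax: taxable = 4,970.00 Cr
  188.80 Cr + 12.34% × (4,970.00 Cr − 2,300.00 Cr) = 188.80 Cr + 12.34% × 2,670.00 Cr = 518.28 Cr
Transit Levy: 0.9% × 4,970.00 Cr = 44.73 Cr
Total: 518.28 Cr + 44.73 Cr = 563.01 Cr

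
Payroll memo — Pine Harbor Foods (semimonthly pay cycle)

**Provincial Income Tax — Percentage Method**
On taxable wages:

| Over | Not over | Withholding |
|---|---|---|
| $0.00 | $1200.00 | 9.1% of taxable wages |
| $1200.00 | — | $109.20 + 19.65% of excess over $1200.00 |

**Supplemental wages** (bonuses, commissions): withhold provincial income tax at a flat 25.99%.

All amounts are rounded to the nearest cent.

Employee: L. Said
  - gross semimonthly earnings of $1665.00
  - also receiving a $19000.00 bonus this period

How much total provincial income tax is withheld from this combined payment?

$5138.67

Provincial Income Tax: taxable = $1665.00
  $109.20 + 19.65% × ($1665.00 − $1200.00) = $109.20 + 19.65% × $465.00 = $200.57
Supplemental (25.99% flat on bonus): 25.99% × $19000.00 = $4938.10
Total provincial income tax: $200.57 + $4938.10 = $5138.67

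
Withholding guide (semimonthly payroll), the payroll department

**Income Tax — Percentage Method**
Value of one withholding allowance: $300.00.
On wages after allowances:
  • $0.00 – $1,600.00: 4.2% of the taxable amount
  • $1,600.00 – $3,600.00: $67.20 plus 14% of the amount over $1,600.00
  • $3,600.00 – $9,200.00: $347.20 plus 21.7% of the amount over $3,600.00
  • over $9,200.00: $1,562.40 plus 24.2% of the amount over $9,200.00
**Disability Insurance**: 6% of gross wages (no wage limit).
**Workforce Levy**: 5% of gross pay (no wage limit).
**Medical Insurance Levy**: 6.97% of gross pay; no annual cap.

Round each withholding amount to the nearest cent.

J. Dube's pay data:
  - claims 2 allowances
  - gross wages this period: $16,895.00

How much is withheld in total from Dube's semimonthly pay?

$6,315.42

Income Tax: taxable = $16,895.00 − 2×$300.00 = $16,295.00
  $1,562.40 + 24.2% × ($16,295.00 − $9,200.00) = $1,562.40 + 24.2% × $7,095.00 = $3,279.39
Disability Insurance: 6% × $16,895.00 = $1,013.70
Workforce Levy: 5% × $16,895.00 = $844.75
Medical Insurance Levy: 6.97% × $16,895.00 = $1,177.58
Total: $3,279.39 + $1,013.70 + $844.75 + $1,177.58 = $6,315.42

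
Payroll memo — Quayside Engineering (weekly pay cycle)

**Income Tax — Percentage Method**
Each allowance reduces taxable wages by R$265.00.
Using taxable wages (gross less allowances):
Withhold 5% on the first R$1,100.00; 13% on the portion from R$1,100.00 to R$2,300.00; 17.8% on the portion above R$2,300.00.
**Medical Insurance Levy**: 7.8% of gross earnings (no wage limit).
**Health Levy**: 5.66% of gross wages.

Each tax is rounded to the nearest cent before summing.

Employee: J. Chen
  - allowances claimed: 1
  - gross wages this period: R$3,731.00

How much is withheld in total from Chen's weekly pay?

R$920.74

Income Tax: taxable = R$3,731.00 − 1×R$265.00 = R$3,466.00
  R$211.00 + 17.8% × (R$3,466.00 − R$2,300.00) = R$211.00 + 17.8% × R$1,166.00 = R$418.55
Medical Insurance Levy: 7.8% × R$3,731.00 = R$291.02
Health Levy: 5.66% × R$3,731.00 = R$211.17
Total: R$418.55 + R$291.02 + R$211.17 = R$920.74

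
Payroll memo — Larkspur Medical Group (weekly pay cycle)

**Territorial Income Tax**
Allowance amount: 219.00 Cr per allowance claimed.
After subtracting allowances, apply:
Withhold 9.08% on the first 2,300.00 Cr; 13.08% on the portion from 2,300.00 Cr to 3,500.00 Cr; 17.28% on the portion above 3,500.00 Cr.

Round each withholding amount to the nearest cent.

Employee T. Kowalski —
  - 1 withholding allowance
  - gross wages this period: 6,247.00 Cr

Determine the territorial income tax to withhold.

802.64 Cr

Territorial Income Tax: taxable = 6,247.00 Cr − 1×219.00 Cr = 6,028.00 Cr
  365.80 Cr + 17.28% × (6,028.00 Cr − 3,500.00 Cr) = 365.80 Cr + 17.28% × 2,528.00 Cr = 802.64 Cr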